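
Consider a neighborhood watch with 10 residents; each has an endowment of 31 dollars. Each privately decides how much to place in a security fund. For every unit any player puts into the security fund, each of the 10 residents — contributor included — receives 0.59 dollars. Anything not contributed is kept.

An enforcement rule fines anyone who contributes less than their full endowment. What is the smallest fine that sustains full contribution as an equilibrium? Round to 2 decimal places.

12.71 dollars

Given the others contribute fully, the best deviation is to contribute 0 (any partial contribution still incurs the fine and gives up units whose private return 0.59 is below 1).
Deviating from 31 to 0 saves 31 dollars but forfeits the deviator's share of the drop in the security fund: 0.59 × 31 = 18.29.
So the deviation gain is 31 − 18.29 = 12.71, and the fine must be at least 12.71 dollars to wipe it out.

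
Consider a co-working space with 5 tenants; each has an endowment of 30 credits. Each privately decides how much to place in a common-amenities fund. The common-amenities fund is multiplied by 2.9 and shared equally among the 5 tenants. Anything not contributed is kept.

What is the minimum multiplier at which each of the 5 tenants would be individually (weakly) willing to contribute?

A contributed unit returns (multiplier)/5 to its contributor.
This reaches 1 exactly when the multiplier is 5.

5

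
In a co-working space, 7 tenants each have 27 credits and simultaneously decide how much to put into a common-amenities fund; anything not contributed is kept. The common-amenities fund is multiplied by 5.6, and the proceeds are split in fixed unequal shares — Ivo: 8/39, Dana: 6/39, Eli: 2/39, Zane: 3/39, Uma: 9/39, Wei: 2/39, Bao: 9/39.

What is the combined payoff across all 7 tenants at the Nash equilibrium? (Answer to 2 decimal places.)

Each unit j contributes comes back to j as 5.6 × (j's share), so j prefers to contribute only if that share exceeds 1/5.6 = 0.1786; otherwise keeping the unit dominates.
The shares above 0.1786 belong to Ivo, Uma and Bao, contributing 27 each; the remaining 4 contribute 0. Total contributed: 81.
The common-amenities fund pays out 5.6 × 81 = 453.60 in total (split across the unequal shares, but the aggregate is all that matters for the group sum).
The 4 free-riders keep 27 each, adding 108. Group total = 108 + 453.60 = 561.60.

561.60 credits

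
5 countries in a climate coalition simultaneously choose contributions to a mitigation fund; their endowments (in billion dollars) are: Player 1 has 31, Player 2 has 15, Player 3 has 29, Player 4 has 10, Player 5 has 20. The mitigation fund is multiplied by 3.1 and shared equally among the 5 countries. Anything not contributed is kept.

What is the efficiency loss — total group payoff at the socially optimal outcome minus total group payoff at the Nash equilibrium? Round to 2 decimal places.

The private return per contributed unit is 3.1/5 = 0.6200 < 1 for every player regardless of endowment, so the Nash equilibrium is zero contribution and the group total is Σ E_j = 31 + 15 + 29 + 10 + 20 = 105.
Each contributed unit returns 3.100 to the group, so the social optimum is full contribution by everyone: group total = 3.100 × 105 = 325.50.
Efficiency loss = (3.100 − 1) × 105 = 220.50.

220.50 billion dollars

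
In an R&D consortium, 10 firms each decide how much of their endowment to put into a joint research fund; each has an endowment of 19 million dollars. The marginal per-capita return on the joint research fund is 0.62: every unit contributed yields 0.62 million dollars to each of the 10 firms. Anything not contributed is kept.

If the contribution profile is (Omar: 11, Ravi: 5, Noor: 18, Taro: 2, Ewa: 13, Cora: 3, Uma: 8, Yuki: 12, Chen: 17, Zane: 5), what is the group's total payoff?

Total contributed: 11 + 5 + 18 + 2 + 13 + 3 + 8 + 12 + 17 + 5 = 94; total kept: 10 × 19 − 94 = 96.
The joint research fund pays out 0.62 × 10 × 94 = 582.80 in aggregate.
Group total = 96 + 582.80 = 678.80.

678.80 million dollars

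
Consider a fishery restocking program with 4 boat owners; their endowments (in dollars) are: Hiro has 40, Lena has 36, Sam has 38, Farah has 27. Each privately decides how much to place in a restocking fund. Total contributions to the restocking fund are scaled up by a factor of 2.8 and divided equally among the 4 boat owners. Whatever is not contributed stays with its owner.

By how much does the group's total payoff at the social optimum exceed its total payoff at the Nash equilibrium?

253.80 dollars

The private return per contributed unit is 2.8/4 = 0.7000 < 1 for every player regardless of endowment, so the Nash equilibrium is zero contribution and the group total is Σ E_j = 40 + 36 + 38 + 27 = 141.
Each contributed unit returns 2.800 to the group, so the social optimum is full contribution by everyone: group total = 2.800 × 141 = 394.80.
Efficiency loss = (2.800 − 1) × 141 = 253.80.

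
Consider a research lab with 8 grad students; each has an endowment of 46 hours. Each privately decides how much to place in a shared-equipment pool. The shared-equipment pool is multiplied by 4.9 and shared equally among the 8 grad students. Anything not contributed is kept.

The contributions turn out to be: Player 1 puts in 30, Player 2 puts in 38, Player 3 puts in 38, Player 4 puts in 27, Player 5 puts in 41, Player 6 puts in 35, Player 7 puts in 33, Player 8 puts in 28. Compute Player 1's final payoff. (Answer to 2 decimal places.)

Total contributed: 30 + 38 + 38 + 27 + 41 + 35 + 33 + 28 = 270.
Each receives 4.9 × 270 / 8 = 165.38 from the shared-equipment pool.
Player 1 keeps 46 − 30 = 16, so Player 1's payoff is 16 + 165.38 = 181.38.

181.38 hours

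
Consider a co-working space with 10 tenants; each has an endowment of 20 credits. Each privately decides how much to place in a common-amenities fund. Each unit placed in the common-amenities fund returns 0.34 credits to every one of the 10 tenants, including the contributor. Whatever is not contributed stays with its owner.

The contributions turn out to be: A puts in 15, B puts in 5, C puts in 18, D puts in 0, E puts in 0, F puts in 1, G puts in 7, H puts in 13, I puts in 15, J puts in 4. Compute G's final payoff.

39.52 credits

Total contributed: 15 + 5 + 18 + 0 + 0 + 1 + 7 + 13 + 15 + 4 = 78.
Each receives 0.34 × 78 = 26.52 from the common-amenities fund.
G keeps 20 − 7 = 13, so G's payoff is 13 + 26.52 = 39.52.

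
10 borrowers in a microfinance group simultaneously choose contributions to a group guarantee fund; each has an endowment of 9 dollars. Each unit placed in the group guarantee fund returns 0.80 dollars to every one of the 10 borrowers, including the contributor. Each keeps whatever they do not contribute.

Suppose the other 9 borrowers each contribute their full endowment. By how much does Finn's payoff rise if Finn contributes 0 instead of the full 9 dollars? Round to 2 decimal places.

Switching from a contribution of 9 to 0 lets Finn keep an extra 9 dollars, but lowers the group guarantee fund by 9, which costs Finn their own share of that drop: 0.80 × 9 = 7.20.
Net gain = 9 − 7.20 = 1.80. The private return per contributed unit (0.80) is below 1, so free-riding is indeed the best response regardless of what the others do.

1.80 dollars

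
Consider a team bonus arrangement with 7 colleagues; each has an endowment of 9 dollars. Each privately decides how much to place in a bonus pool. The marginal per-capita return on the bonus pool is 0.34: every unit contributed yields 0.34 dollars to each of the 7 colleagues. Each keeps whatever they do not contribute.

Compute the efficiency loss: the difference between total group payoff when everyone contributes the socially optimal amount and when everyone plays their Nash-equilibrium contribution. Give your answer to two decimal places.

The private return per contributed unit is 0.34 < 1, so contributing 0 is dominant for every player. At the Nash equilibrium everyone keeps their 9, and the group total is 7 × 9 = 63.
Each contributed unit returns 2.380 to the group as a whole (0.34 to each of 7 players), which exceeds 1, so the social optimum is full contribution: group total = 2.380 × 63 = 149.94.
Efficiency loss = 149.94 − 63 = 86.94.

86.94 dollars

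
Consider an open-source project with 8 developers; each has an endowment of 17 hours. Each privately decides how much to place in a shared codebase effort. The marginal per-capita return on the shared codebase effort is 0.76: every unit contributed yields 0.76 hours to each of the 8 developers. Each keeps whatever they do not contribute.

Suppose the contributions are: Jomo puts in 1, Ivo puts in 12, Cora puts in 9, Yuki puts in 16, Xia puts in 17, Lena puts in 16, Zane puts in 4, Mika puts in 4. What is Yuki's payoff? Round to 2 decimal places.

61.04 hours

Total contributed: 1 + 12 + 9 + 16 + 17 + 16 + 4 + 4 = 79.
Each receives 0.76 × 79 = 60.04 from the shared codebase effort.
Yuki keeps 17 − 16 = 1, so Yuki's payoff is 1 + 60.04 = 61.04.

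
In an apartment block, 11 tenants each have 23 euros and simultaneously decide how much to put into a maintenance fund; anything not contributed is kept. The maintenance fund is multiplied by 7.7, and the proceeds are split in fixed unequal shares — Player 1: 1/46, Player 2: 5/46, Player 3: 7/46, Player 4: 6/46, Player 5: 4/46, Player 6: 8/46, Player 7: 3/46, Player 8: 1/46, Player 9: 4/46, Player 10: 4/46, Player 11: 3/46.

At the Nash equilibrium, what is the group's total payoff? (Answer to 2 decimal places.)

715.30 euros

Player j's private return per contributed unit is 7.7 × (j's share). Contributing is weakly dominant for j when that share is at least 1/7.7 = 0.1299, and contributing 0 is dominant otherwise.
The shares above 0.1299 belong to Player 3, Player 4 and Player 6, contributing 23 each; the remaining 8 contribute 0. Total contributed: 69.
The maintenance fund pays out 7.7 × 69 = 531.30 in total (split across the unequal shares, but the aggregate is all that matters for the group sum).
The 8 free-riders keep 23 each, adding 184. Group total = 184 + 531.30 = 715.30.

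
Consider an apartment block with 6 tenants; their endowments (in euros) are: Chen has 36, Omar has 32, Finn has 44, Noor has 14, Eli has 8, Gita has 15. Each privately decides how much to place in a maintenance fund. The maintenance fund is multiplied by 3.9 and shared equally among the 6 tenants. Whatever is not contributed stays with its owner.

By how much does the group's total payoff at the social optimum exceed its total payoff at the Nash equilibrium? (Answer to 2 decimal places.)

432.10 euros

The private return per contributed unit is 3.9/6 = 0.6500 < 1 for every player regardless of endowment, so the Nash equilibrium is zero contribution and the group total is Σ E_j = 36 + 32 + 44 + 14 + 8 + 15 = 149.
Each contributed unit returns 3.900 to the group, so the social optimum is full contribution by everyone: group total = 3.900 × 149 = 581.10.
Efficiency loss = (3.900 − 1) × 149 = 432.10.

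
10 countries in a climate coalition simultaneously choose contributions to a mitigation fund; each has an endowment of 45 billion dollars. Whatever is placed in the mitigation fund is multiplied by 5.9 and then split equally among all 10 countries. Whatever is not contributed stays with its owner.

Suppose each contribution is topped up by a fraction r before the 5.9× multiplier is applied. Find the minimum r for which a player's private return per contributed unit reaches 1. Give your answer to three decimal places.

With matching at rate r, one contributed unit becomes (1 + r) in the mitigation fund and returns 5.9 × (1 + r) / 10 to the contributor.
Setting this equal to 1: 1 + r = 10/5.9 = 1.6949.
So the minimum matching rate is r = 1.6949 − 1 = 0.695.

0.695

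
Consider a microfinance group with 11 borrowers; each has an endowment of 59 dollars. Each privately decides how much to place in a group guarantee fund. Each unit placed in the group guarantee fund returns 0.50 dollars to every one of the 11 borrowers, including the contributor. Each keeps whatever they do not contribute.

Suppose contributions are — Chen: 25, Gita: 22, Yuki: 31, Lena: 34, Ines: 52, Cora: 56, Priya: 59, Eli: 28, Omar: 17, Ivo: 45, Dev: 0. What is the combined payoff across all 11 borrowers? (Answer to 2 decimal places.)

2309.50 dollars

Total contributed: 25 + 22 + 31 + 34 + 52 + 56 + 59 + 28 + 17 + 45 + 0 = 369; total kept: 11 × 59 − 369 = 280.
The group guarantee fund pays out 0.50 × 11 × 369 = 2029.50 in aggregate.
Group total = 280 + 2029.50 = 2309.50.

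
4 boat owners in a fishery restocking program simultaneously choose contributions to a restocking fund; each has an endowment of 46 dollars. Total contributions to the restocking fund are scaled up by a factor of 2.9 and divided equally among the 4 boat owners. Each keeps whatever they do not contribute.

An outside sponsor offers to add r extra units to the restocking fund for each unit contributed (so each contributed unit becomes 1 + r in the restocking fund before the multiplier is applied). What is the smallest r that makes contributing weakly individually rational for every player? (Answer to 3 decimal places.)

0.379

With matching at rate r, one contributed unit becomes (1 + r) in the restocking fund and returns 2.9 × (1 + r) / 4 to the contributor.
Setting this equal to 1: 1 + r = 4/2.9 = 1.3793.
So the minimum matching rate is r = 1.3793 − 1 = 0.379.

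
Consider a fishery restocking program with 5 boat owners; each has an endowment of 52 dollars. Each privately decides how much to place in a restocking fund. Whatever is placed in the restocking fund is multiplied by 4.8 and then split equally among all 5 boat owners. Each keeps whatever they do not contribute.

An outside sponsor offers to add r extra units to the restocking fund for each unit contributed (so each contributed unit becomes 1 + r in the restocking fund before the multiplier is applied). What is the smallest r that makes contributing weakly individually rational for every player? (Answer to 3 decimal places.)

With matching at rate r, one contributed unit becomes (1 + r) in the restocking fund and returns 4.8 × (1 + r) / 5 to the contributor.
Setting this equal to 1: 1 + r = 5/4.8 = 1.0417.
So the minimum matching rate is r = 1.0417 − 1 = 0.042.

0.042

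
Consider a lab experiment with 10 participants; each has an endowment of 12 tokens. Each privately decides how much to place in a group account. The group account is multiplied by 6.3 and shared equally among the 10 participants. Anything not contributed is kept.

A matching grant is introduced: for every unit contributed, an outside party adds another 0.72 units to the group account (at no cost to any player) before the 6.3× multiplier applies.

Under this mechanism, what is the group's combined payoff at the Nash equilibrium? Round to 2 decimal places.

Under the mechanism each unit contributed yields 6.3 × 1.72 / 10 = 1.0836 back to its contributor per unit of net cost, which exceeds 1, making full contribution the dominant choice for everyone.
So the Nash equilibrium is full contribution by all 10; the group earns 6.3 × 1.72 × 120 = 1300.32.

1300.32 tokens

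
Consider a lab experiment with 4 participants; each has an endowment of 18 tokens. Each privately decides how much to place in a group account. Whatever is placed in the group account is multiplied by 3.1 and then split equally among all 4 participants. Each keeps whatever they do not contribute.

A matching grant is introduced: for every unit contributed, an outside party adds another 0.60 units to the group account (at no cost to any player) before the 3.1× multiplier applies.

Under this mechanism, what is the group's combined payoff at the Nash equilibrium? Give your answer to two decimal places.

Under the mechanism each unit contributed yields 3.1 × 1.60 / 4 = 1.2400 back to its contributor per unit of net cost, which exceeds 1, making full contribution the dominant choice for everyone.
So the Nash equilibrium is full contribution by all 4; the group earns 3.1 × 1.60 × 72 = 357.12.

357.12 tokens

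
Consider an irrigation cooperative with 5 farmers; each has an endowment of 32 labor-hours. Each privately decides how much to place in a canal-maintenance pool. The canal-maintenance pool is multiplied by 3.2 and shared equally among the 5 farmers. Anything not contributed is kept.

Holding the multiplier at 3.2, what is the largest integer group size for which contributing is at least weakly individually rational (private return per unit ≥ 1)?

3

Private return per unit is 3.2/(group size), which is ≥ 1 whenever the group size is ≤ 3.2.
The largest such integer is 3.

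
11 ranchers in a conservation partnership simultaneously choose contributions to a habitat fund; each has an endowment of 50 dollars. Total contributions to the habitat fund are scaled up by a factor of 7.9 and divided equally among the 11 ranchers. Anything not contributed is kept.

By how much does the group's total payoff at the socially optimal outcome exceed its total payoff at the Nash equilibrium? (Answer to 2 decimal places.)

3795.00 dollars

Each contributed unit returns 7.9/11 = 0.7182 to its contributor — below 1 — so contributing 0 is dominant for every player. At the Nash equilibrium everyone keeps their 50, and the group total is 11 × 50 = 550.
Each contributed unit returns 7.900 to the group as a whole (0.7182 to each of 11 players), which exceeds 1, so the social optimum is full contribution: group total = 7.900 × 550 = 4345.00.
Efficiency loss = 4345.00 − 550 = 3795.00.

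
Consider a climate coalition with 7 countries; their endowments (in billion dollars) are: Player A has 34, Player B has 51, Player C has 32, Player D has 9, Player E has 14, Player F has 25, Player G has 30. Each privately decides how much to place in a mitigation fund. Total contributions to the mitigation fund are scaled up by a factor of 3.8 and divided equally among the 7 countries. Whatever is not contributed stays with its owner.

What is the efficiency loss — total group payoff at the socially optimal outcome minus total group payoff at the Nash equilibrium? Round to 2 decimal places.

546.00 billion dollars

The private return per contributed unit is 3.8/7 = 0.5429 < 1 for every player regardless of endowment, so the Nash equilibrium is zero contribution and the group total is Σ E_j = 34 + 51 + 32 + 9 + 14 + 25 + 30 = 195.
Each contributed unit returns 3.800 to the group, so the social optimum is full contribution by everyone: group total = 3.800 × 195 = 741.00.
Efficiency loss = (3.800 − 1) × 195 = 546.00.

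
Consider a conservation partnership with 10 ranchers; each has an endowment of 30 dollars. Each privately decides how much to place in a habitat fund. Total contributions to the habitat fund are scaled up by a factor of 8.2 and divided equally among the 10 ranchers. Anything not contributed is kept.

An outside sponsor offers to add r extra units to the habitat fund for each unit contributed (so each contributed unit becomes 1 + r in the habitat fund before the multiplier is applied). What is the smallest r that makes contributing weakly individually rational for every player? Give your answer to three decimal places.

0.220

With matching at rate r, one contributed unit becomes (1 + r) in the habitat fund and returns 8.2 × (1 + r) / 10 to the contributor.
Setting this equal to 1: 1 + r = 10/8.2 = 1.2195.
So the minimum matching rate is r = 1.2195 − 1 = 0.220.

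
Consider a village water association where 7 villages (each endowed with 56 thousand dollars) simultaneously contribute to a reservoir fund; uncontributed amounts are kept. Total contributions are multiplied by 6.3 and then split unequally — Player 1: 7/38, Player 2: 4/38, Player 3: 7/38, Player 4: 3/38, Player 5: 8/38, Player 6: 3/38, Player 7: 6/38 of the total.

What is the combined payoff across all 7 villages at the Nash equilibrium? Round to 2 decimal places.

1282.40 thousand dollars

A player with share s gets back 6.3·s per unit contributed, so full contribution is dominant for anyone with s > 1/6.3 = 0.1587 and zero contribution is dominant for anyone below.
The shares above 0.1587 belong to Player 1, Player 3 and Player 5, contributing 56 each; the remaining 4 contribute 0. Total contributed: 168.
The reservoir fund pays out 6.3 × 168 = 1058.40 in total (split across the unequal shares, but the aggregate is all that matters for the group sum).
The 4 free-riders keep 56 each, adding 224. Group total = 224 + 1058.40 = 1282.40.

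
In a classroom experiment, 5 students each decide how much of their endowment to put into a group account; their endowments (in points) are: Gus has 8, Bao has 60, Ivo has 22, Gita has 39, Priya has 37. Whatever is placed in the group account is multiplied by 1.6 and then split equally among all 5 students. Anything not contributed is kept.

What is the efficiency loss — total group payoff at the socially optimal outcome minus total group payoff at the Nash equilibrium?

The private return per contributed unit is 1.6/5 = 0.3200 < 1 for every player regardless of endowment, so the Nash equilibrium is zero contribution and the group total is Σ E_j = 8 + 60 + 22 + 39 + 37 = 166.
Each contributed unit returns 1.600 to the group, so the social optimum is full contribution by everyone: group total = 1.600 × 166 = 265.60.
Efficiency loss = (1.600 − 1) × 166 = 99.60.

99.60 points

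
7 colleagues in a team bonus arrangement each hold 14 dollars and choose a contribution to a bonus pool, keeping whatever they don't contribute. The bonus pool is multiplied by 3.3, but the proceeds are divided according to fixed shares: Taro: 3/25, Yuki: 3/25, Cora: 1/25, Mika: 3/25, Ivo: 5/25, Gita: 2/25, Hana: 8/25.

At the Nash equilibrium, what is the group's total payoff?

A player with share s gets back 3.3·s per unit contributed, so full contribution is dominant for anyone with s > 1/3.3 = 0.3030 and zero contribution is dominant for anyone below.
Hana alone (share 8/25) is above the threshold, contributing 14; the remaining 6 contribute 0. Total contributed: 14.
The bonus pool pays out 3.3 × 14 = 46.20 in total (split across the unequal shares, but the aggregate is all that matters for the group sum).
The 6 free-riders keep 14 each, adding 84. Group total = 84 + 46.20 = 130.20.

130.20 dollars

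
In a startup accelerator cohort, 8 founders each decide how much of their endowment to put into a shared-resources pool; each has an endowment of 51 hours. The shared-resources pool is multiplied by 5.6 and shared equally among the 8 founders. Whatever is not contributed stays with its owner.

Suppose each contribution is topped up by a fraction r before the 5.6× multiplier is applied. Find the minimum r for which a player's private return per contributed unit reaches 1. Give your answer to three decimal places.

0.429

With matching at rate r, one contributed unit becomes (1 + r) in the shared-resources pool and returns 5.6 × (1 + r) / 8 to the contributor.
Setting this equal to 1: 1 + r = 8/5.6 = 1.4286.
So the minimum matching rate is r = 1.4286 − 1 = 0.429.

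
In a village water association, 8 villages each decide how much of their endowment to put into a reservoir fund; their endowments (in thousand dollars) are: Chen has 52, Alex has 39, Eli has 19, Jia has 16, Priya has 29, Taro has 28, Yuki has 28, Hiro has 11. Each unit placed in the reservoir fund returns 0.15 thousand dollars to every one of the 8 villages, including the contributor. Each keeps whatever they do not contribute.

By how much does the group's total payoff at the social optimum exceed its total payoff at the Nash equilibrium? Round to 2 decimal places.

44.40 thousand dollars

The private return per contributed unit is 0.15 < 1 for everyone, so the Nash equilibrium is zero contribution and the group total is Σ E_j = 52 + 39 + 19 + 16 + 29 + 28 + 28 + 11 = 222.
Each contributed unit returns 1.200 to the group, so the social optimum is full contribution by everyone: group total = 1.200 × 222 = 266.40.
Efficiency loss = (1.200 − 1) × 222 = 44.40.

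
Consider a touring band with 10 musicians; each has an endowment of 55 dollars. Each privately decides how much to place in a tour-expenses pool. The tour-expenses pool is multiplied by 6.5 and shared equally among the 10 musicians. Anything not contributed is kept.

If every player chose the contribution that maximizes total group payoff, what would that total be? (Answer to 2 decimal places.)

3575.00 dollars

Each contributed unit returns 6.500 to the group as a whole (0.6500 to each of 10 players), which exceeds 1, so the social optimum is full contribution: group total = 6.500 × 550 = 3575.00.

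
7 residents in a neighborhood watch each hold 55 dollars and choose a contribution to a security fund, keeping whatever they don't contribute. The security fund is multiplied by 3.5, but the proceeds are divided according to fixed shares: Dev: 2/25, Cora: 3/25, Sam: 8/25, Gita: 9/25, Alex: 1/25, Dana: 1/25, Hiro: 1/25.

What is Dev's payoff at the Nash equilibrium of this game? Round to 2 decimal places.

Each unit j contributes comes back to j as 3.5 × (j's share), so j prefers to contribute only if that share exceeds 1/3.5 = 0.2857; otherwise keeping the unit dominates.
Sam and Gita clear that bar, contributing 55 each; the remaining 5 contribute 0. Total contributed: 110.
Dev keeps 55 and receives 3.5 × 110 × 2/25 = 30.80 from the security fund, for a payoff of 85.80.

85.80 dollars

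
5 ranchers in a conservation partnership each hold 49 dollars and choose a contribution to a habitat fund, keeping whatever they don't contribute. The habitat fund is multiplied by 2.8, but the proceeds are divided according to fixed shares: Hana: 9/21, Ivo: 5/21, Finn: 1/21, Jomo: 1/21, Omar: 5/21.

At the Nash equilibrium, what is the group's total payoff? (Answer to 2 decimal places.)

A player with share s gets back 2.8·s per unit contributed, so full contribution is dominant for anyone with s > 1/2.8 = 0.3571 and zero contribution is dominant for anyone below.
The only share above 0.3571 is Hana's 9/21, contributing 49; the remaining 4 contribute 0. Total contributed: 49.
The habitat fund pays out 2.8 × 49 = 137.20 in total (split across the unequal shares, but the aggregate is all that matters for the group sum).
The 4 free-riders keep 49 each, adding 196. Group total = 196 + 137.20 = 333.20.

333.20 dollars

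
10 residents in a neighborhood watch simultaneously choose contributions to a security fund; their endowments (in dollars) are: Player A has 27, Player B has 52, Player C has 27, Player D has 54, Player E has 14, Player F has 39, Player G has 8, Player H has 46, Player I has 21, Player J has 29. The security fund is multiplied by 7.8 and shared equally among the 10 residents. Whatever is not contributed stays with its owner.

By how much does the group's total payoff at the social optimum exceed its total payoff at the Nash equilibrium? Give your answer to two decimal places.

2155.60 dollars

The private return per contributed unit is 7.8/10 = 0.7800 < 1 for every player regardless of endowment, so the Nash equilibrium is zero contribution and the group total is Σ E_j = 27 + 52 + 27 + 54 + 14 + 39 + 8 + 46 + 21 + 29 = 317.
Each contributed unit returns 7.800 to the group, so the social optimum is full contribution by everyone: group total = 7.800 × 317 = 2472.60.
Efficiency loss = (7.800 − 1) × 317 = 2155.60.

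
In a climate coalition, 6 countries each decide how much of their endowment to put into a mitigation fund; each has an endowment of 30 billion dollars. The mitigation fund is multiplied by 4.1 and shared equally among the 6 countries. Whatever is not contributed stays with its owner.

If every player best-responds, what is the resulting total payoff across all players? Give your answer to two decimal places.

180.00 billion dollars

Each contributed unit returns 4.1/6 = 0.6833 to its contributor — below 1 — so contributing 0 is dominant for every player. At the Nash equilibrium everyone keeps their 30, and the group total is 6 × 30 = 180.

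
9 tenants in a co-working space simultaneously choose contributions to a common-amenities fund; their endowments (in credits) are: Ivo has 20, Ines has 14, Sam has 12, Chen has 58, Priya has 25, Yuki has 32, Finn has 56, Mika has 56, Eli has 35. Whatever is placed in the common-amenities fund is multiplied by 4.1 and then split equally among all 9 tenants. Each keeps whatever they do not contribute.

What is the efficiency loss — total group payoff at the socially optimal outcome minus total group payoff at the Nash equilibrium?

The private return per contributed unit is 4.1/9 = 0.4556 < 1 for every player regardless of endowment, so the Nash equilibrium is zero contribution and the group total is Σ E_j = 20 + 14 + 12 + 58 + 25 + 32 + 56 + 56 + 35 = 308.
Each contributed unit returns 4.100 to the group, so the social optimum is full contribution by everyone: group total = 4.100 × 308 = 1262.80.
Efficiency loss = (4.100 − 1) × 308 = 954.80.

954.80 credits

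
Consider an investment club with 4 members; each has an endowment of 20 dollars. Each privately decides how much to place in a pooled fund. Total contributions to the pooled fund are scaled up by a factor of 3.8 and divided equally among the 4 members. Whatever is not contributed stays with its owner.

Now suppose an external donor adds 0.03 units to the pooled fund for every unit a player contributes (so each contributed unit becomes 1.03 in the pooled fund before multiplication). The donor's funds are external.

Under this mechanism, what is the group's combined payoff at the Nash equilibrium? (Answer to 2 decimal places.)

The effective private return is 3.8 × 1.03 / 4 = 0.9785, which is still under 1, so the mechanism doesn't change anyone's dominant strategy: zero contribution.
Everyone keeps their endowment and the group total is 4 × 20 = 80.

80.00 dollars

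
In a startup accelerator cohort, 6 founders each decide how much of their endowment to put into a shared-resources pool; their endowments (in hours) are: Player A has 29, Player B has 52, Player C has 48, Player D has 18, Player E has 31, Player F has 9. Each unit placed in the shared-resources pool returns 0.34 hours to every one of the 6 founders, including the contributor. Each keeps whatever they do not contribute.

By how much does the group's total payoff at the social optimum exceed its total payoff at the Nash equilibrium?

194.48 hours

The private return per contributed unit is 0.34 < 1 for everyone, so the Nash equilibrium is zero contribution and the group total is Σ E_j = 29 + 52 + 48 + 18 + 31 + 9 = 187.
Each contributed unit returns 2.040 to the group, so the social optimum is full contribution by everyone: group total = 2.040 × 187 = 381.48.
Efficiency loss = (2.040 − 1) × 187 = 194.48.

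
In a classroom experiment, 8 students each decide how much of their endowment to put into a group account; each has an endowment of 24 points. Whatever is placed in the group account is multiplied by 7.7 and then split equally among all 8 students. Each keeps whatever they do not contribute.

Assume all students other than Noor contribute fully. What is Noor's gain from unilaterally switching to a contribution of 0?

Switching from a contribution of 24 to 0 lets Noor keep an extra 24 points, but lowers the group account by 24, which costs Noor their own share of that drop: 7.7/8 × 24 = 23.10.
Net gain = 24 − 23.10 = 0.90. The private return per contributed unit (0.9625) is below 1, so free-riding is indeed the best response regardless of what the others do.

0.90 points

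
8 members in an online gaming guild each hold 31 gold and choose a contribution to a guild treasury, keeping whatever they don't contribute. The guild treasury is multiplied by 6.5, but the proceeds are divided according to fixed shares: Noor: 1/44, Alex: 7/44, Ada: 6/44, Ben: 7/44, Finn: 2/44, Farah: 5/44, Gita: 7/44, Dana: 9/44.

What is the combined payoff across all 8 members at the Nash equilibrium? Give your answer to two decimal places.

930.00 gold

A player with share s gets back 6.5·s per unit contributed, so full contribution is dominant for anyone with s > 1/6.5 = 0.1538 and zero contribution is dominant for anyone below.
The shares above 0.1538 belong to Alex, Ben, Gita and Dana, contributing 31 each; the remaining 4 contribute 0. Total contributed: 124.
The guild treasury pays out 6.5 × 124 = 806.00 in total (split across the unequal shares, but the aggregate is all that matters for the group sum).
The 4 free-riders keep 31 each, adding 124. Group total = 124 + 806.00 = 930.00.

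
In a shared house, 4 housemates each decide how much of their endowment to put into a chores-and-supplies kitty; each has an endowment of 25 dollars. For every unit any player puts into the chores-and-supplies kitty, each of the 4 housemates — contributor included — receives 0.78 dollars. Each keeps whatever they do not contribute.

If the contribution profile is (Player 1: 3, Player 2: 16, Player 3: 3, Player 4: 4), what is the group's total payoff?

Total contributed: 3 + 16 + 3 + 4 = 26; total kept: 4 × 25 − 26 = 74.
The chores-and-supplies kitty pays out 0.78 × 4 × 26 = 81.12 in aggregate.
Group total = 74 + 81.12 = 155.12.

155.12 dollars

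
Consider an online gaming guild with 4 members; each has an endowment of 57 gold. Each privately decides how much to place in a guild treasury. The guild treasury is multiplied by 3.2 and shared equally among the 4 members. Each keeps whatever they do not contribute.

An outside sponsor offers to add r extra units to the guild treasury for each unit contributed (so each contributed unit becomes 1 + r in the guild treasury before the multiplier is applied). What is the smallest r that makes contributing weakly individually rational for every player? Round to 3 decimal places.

0.250

With matching at rate r, one contributed unit becomes (1 + r) in the guild treasury and returns 3.2 × (1 + r) / 4 to the contributor.
Setting this equal to 1: 1 + r = 4/3.2 = 1.2500.
So the minimum matching rate is r = 1.2500 − 1 = 0.250.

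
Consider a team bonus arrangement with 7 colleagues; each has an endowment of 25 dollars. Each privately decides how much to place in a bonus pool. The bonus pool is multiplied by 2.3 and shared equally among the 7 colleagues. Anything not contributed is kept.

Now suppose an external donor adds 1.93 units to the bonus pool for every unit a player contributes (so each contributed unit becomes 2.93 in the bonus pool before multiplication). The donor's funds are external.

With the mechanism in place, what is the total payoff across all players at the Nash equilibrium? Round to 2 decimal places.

175.00 dollars

The effective private return is 2.3 × 2.93 / 7 = 0.9627, which is still under 1, so the mechanism doesn't change anyone's dominant strategy: zero contribution.
Everyone keeps their endowment and the group total is 7 × 25 = 175.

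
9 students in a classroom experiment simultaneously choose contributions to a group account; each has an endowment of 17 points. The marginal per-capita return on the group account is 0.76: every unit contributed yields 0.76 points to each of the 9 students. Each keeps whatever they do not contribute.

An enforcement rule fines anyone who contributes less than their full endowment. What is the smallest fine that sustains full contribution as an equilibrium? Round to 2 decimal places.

Given the others contribute fully, the best deviation is to contribute 0 (any partial contribution still incurs the fine and gives up units whose private return 0.76 is below 1).
Deviating from 17 to 0 saves 17 points but forfeits the deviator's share of the drop in the group account: 0.76 × 17 = 12.92.
So the deviation gain is 17 − 12.92 = 4.08, and the fine must be at least 4.08 points to wipe it out.

4.08 points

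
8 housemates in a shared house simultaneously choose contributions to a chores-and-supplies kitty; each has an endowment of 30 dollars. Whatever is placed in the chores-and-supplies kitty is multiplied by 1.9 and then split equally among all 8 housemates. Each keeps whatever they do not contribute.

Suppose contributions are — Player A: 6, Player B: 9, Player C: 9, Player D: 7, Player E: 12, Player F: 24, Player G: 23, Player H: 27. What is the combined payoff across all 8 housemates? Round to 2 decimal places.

Total contributed: 6 + 9 + 9 + 7 + 12 + 24 + 23 + 27 = 117; total kept: 8 × 30 − 117 = 123.
The chores-and-supplies kitty pays out 1.9 × 117 = 222.30 in aggregate.
Group total = 123 + 222.30 = 345.30.

345.30 dollars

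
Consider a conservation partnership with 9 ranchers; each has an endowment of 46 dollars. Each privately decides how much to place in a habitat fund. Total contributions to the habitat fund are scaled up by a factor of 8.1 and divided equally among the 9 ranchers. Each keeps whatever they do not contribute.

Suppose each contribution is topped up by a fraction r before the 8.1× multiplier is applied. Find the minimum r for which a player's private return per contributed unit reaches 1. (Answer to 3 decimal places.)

0.111

With matching at rate r, one contributed unit becomes (1 + r) in the habitat fund and returns 8.1 × (1 + r) / 9 to the contributor.
Setting this equal to 1: 1 + r = 9/8.1 = 1.1111.
So the minimum matching rate is r = 1.1111 − 1 = 0.111.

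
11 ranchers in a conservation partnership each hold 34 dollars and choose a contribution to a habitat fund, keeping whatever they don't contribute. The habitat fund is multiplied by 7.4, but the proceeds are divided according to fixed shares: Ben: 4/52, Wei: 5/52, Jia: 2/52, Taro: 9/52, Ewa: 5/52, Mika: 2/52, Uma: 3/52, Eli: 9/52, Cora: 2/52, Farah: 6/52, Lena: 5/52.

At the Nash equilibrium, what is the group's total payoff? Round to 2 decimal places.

809.20 dollars

Each unit j contributes comes back to j as 7.4 × (j's share), so j prefers to contribute only if that share exceeds 1/7.4 = 0.1351; otherwise keeping the unit dominates.
The shares above 0.1351 belong to Taro and Eli, contributing 34 each; the remaining 9 contribute 0. Total contributed: 68.
The habitat fund pays out 7.4 × 68 = 503.20 in total (split across the unequal shares, but the aggregate is all that matters for the group sum).
The 9 free-riders keep 34 each, adding 306. Group total = 306 + 503.20 = 809.20.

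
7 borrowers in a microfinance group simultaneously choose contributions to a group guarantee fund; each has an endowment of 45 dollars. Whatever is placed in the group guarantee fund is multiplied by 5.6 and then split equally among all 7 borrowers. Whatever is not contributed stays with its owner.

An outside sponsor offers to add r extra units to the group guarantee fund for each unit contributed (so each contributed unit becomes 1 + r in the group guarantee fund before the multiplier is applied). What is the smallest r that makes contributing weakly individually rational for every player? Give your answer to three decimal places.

With matching at rate r, one contributed unit becomes (1 + r) in the group guarantee fund and returns 5.6 × (1 + r) / 7 to the contributor.
Setting this equal to 1: 1 + r = 7/5.6 = 1.2500.
So the minimum matching rate is r = 1.2500 − 1 = 0.250.

0.250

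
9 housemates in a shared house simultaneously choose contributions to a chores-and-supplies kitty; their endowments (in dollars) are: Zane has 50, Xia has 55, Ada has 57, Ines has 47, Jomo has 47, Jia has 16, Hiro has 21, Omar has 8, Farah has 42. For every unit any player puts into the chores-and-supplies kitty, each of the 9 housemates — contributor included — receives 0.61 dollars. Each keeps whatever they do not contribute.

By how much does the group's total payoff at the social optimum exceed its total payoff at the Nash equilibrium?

1540.07 dollars

The private return per contributed unit is 0.61 < 1 for everyone, so the Nash equilibrium is zero contribution and the group total is Σ E_j = 50 + 55 + 57 + 47 + 47 + 16 + 21 + 8 + 42 = 343.
Each contributed unit returns 5.490 to the group, so the social optimum is full contribution by everyone: group total = 5.490 × 343 = 1883.07.
Efficiency loss = (5.490 − 1) × 343 = 1540.07.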